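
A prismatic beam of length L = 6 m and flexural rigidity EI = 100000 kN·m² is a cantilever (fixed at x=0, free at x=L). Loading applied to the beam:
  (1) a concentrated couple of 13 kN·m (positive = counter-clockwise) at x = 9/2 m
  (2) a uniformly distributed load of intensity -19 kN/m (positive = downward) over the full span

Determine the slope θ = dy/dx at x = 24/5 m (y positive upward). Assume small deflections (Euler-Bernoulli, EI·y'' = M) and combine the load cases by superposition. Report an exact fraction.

Load 1 — applied couple M₀=13 kN·m at a=9/2 m (b=L-a=3/2):
  θ_1 = M₀a/EI  [x>a] = 13·(9/2)/100000 = 117/200000 rad
Load 2 — uniform load w=-19 kN/m over full span:
  θ_2 = -wx(x²-3Lx+3L²)/(6EI) = -(-19)·(24/5)·((24/5)²-3·6·(24/5)+3·6²)/(6·100000) = 5301/781250 rad
Superposition: θ = Σ θ_i = 184257/25000000 rad ≈ 0.007370 rad

θ(24/5) = 184257/25000000 rad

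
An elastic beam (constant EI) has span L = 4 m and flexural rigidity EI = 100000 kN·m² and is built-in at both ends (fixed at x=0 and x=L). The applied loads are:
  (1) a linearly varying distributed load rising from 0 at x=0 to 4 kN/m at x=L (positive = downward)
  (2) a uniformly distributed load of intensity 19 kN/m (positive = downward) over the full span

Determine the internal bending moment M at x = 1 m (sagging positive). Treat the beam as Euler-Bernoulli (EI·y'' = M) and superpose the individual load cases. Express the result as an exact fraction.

Load 1 — triangular load w₀=4 kN/m (0→w₀ over full span):
  M_1 = 3w₀Lx/20 - w₀L²/30 - w₀x³/(6L) = 3·4·4·1/20 - 4·4²/30 - 4·1³/(6·4) = 1/10 kN·m
Load 2 — uniform load w=19 kN/m over full span:
  M_2 = wLx/2 - wL²/12 - wx²/2 = 19·4·1/2 - 19·4²/12 - 19·1²/2 = 19/6 kN·m
Superposition: M = Σ M_i = 49/15 kN·m ≈ 3.266667 kN·m

M(1) = 49/15 kN·m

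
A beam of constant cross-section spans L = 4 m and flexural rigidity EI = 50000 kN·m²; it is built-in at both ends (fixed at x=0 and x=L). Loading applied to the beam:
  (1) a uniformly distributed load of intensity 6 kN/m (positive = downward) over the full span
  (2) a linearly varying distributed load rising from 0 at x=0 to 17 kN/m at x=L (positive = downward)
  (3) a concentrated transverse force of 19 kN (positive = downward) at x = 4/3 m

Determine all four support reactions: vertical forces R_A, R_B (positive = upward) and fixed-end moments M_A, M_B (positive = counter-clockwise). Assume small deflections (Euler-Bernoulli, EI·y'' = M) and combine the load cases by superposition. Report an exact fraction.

Load 1 — uniform load w=6 kN/m over full span:
  R_A = wL/2 = 6·4/2 = 12 kN
  M_A = wL²/12 = 6·4²/12 = 8 kN·m
  R_B = wL/2 = 6·4/2 = 12 kN
  M_B = -wL²/12 = -6·4²/12 = -8 kN·m
Load 2 — triangular load w₀=17 kN/m (0→w₀ over full span):
  R_A = 3w₀L/20 = 3·17·4/20 = 51/5 kN
  M_A = w₀L²/30 = 17·4²/30 = 136/15 kN·m
  R_B = 7w₀L/20 = 7·17·4/20 = 119/5 kN
  M_B = -w₀L²/20 = -17·4²/20 = -68/5 kN·m
Load 3 — point force P=19 kN at a=4/3 m (b=L-a=8/3):
  R_A = Pb²(3a+b)/L³ = 19·(8/3)²·(3·(4/3)+(8/3))/4³ = 380/27 kN
  M_A = Pab²/L² = 19·(4/3)·(8/3)²/4² = 304/27 kN·m
  R_B = Pa²(a+3b)/L³ = 19·(4/3)²·((4/3)+3·(8/3))/4³ = 133/27 kN
  M_B = -Pa²b/L² = -19·(4/3)²·(8/3)/4² = -152/27 kN·m
Superposition: R_A = 4897/135 kN, M_A = 3824/135 kN·m, R_B = 5498/135 kN, M_B = -3676/135 kN·m

R_A = 4897/135 kN, M_A = 3824/135 kN·m, R_B = 5498/135 kN, M_B = -3676/135 kN·m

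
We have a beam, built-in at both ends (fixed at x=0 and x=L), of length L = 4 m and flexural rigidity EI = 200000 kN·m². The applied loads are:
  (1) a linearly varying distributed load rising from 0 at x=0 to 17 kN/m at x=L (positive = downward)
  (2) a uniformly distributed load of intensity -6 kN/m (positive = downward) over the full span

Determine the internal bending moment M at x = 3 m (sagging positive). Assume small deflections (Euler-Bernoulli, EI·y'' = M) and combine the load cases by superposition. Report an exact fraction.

M(3) = 169/120 kN·m

Load 1 — triangular load w₀=17 kN/m (0→w₀ over full span):
  M_1 = 3w₀Lx/20 - w₀L²/30 - w₀x³/(6L) = 3·17·4·3/20 - 17·4²/30 - 17·3³/(6·4) = 289/120 kN·m
Load 2 — uniform load w=-6 kN/m over full span:
  M_2 = wLx/2 - wL²/12 - wx²/2 = (-6)·4·3/2 - (-6)·4²/12 - (-6)·3²/2 = -1 kN·m
Superposition: M = Σ M_i = 169/120 kN·m ≈ 1.408333 kN·m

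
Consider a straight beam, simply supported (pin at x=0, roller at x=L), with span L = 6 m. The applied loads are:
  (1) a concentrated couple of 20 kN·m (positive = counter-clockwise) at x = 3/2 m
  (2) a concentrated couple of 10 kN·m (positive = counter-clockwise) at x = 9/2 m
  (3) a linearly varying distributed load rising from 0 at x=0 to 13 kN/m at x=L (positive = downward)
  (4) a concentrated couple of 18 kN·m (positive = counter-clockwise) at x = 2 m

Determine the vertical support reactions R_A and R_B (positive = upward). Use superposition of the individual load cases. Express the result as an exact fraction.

Load 1 — applied couple M₀=20 kN·m at a=3/2 m (b=L-a=9/2):
  R_A = M₀/L = 20/6 = 10/3 kN
  R_B = -M₀/L = -20/6 = -10/3 kN
Load 2 — applied couple M₀=10 kN·m at a=9/2 m (b=L-a=3/2):
  R_A = M₀/L = 10/6 = 5/3 kN
  R_B = -M₀/L = -10/6 = -5/3 kN
Load 3 — triangular load w₀=13 kN/m (0→w₀ over full span):
  R_A = w₀L/6 = 13·6/6 = 13 kN
  R_B = w₀L/3 = 13·6/3 = 26 kN
Load 4 — applied couple M₀=18 kN·m at a=2 m (b=L-a=4):
  R_A = M₀/L = 18/6 = 3 kN
  R_B = -M₀/L = -18/6 = -3 kN
Superposition: R_A = 21 kN, R_B = 18 kN

R_A = 21 kN, R_B = 18 kN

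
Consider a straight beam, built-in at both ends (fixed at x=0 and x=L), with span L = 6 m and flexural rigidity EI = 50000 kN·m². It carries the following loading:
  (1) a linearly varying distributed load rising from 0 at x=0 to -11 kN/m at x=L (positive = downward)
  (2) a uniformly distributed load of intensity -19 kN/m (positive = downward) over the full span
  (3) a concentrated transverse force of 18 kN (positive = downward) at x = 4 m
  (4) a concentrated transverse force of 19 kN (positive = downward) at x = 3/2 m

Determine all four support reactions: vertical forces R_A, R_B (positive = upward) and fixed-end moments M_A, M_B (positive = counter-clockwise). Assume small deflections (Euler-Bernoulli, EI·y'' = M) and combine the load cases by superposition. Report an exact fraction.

Load 1 — triangular load w₀=-11 kN/m (0→w₀ over full span):
  R_A = 3w₀L/20 = 3·(-11)·6/20 = -99/10 kN
  M_A = w₀L²/30 = (-11)·6²/30 = -66/5 kN·m
  R_B = 7w₀L/20 = 7·(-11)·6/20 = -231/10 kN
  M_B = -w₀L²/20 = -(-11)·6²/20 = 99/5 kN·m
Load 2 — uniform load w=-19 kN/m over full span:
  R_A = wL/2 = (-19)·6/2 = -57 kN
  M_A = wL²/12 = (-19)·6²/12 = -57 kN·m
  R_B = wL/2 = (-19)·6/2 = -57 kN
  M_B = -wL²/12 = -(-19)·6²/12 = 57 kN·m
Load 3 — point force P=18 kN at a=4 m (b=L-a=2):
  R_A = Pb²(3a+b)/L³ = 18·2²·(3·4+2)/6³ = 14/3 kN
  M_A = Pab²/L² = 18·4·2²/6² = 8 kN·m
  R_B = Pa²(a+3b)/L³ = 18·4²·(4+3·2)/6³ = 40/3 kN
  M_B = -Pa²b/L² = -18·4²·2/6² = -16 kN·m
Load 4 — point force P=19 kN at a=3/2 m (b=L-a=9/2):
  R_A = Pb²(3a+b)/L³ = 19·(9/2)²·(3·(3/2)+(9/2))/6³ = 513/32 kN
  M_A = Pab²/L² = 19·(3/2)·(9/2)²/6² = 513/32 kN·m
  R_B = Pa²(a+3b)/L³ = 19·(3/2)²·((3/2)+3·(9/2))/6³ = 95/32 kN
  M_B = -Pa²b/L² = -19·(3/2)²·(9/2)/6² = -171/32 kN·m
Superposition: R_A = -22177/480 kN, M_A = -7387/160 kN·m, R_B = -30623/480 kN, M_B = 8873/160 kN·m

R_A = -22177/480 kN, M_A = -7387/160 kN·m, R_B = -30623/480 kN, M_B = 8873/160 kN·m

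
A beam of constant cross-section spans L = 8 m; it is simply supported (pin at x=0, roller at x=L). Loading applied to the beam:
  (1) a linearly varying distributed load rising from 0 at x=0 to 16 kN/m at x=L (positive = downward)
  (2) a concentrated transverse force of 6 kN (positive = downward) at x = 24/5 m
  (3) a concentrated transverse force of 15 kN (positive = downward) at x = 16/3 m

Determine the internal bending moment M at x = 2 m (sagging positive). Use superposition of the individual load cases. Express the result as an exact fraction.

M(2) = 274/5 kN·m

Load 1 — triangular load w₀=16 kN/m (0→w₀ over full span):
  M_1 = w₀Lx/6 - w₀x³/(6L) = 16·8·2/6 - 16·2³/(6·8) = 40 kN·m
Load 2 — point force P=6 kN at a=24/5 m (b=L-a=16/5):
  M_2 = Pbx/L  [x≤a] = 6·(16/5)·2/8 = 24/5 kN·m
Load 3 — point force P=15 kN at a=16/3 m (b=L-a=8/3):
  M_3 = Pbx/L  [x≤a] = 15·(8/3)·2/8 = 10 kN·m
Superposition: M = Σ M_i = 274/5 kN·m ≈ 54.800000 kN·m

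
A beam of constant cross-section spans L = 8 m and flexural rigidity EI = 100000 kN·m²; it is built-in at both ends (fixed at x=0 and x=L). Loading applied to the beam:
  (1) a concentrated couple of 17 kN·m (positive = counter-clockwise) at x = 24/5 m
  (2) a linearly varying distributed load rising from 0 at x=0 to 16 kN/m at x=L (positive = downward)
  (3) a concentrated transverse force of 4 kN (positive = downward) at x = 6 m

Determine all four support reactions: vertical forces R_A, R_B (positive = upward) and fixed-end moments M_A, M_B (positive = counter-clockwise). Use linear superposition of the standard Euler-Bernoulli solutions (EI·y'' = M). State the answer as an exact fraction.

Load 1 — applied couple M₀=17 kN·m at a=24/5 m (b=L-a=16/5):
  R_A = 6M₀ab/L³ = 6·17·(24/5)·(16/5)/8³ = 153/50 kN
  M_A = M₀b(2a-b)/L² = 17·(16/5)·(2·(24/5)-(16/5))/8² = 136/25 kN·m
  R_B = -6M₀ab/L³ = -6·17·(24/5)·(16/5)/8³ = -153/50 kN
  M_B = M₀a(2b-a)/L² = 17·(24/5)·(2·(16/5)-(24/5))/8² = 51/25 kN·m
Load 2 — triangular load w₀=16 kN/m (0→w₀ over full span):
  R_A = 3w₀L/20 = 3·16·8/20 = 96/5 kN
  M_A = w₀L²/30 = 16·8²/30 = 512/15 kN·m
  R_B = 7w₀L/20 = 7·16·8/20 = 224/5 kN
  M_B = -w₀L²/20 = -16·8²/20 = -256/5 kN·m
Load 3 — point force P=4 kN at a=6 m (b=L-a=2):
  R_A = Pb²(3a+b)/L³ = 4·2²·(3·6+2)/8³ = 5/8 kN
  M_A = Pab²/L² = 4·6·2²/8² = 3/2 kN·m
  R_B = Pa²(a+3b)/L³ = 4·6²·(6+3·2)/8³ = 27/8 kN
  M_B = -Pa²b/L² = -4·6²·2/8² = -9/2 kN·m
Superposition: R_A = 4577/200 kN, M_A = 6161/150 kN·m, R_B = 9023/200 kN, M_B = -2683/50 kN·m

R_A = 4577/200 kN, M_A = 6161/150 kN·m, R_B = 9023/200 kN, M_B = -2683/50 kN·m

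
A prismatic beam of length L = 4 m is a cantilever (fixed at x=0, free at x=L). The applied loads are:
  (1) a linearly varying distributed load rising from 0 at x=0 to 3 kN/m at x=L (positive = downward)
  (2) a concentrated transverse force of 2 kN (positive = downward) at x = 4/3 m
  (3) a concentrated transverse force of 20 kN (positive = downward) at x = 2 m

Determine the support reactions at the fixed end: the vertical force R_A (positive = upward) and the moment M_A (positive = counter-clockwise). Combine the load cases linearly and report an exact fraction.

Load 1 — triangular load w₀=3 kN/m (0→w₀ over full span):
  R_A = w₀L/2 = 3·4/2 = 6 kN
  M_A = w₀L²/3 = 3·4²/3 = 16 kN·m
Load 2 — point force P=2 kN at a=4/3 m (b=L-a=8/3):
  R_A = P = 2 kN
  M_A = Pa = 2·(4/3) = 8/3 kN·m
Load 3 — point force P=20 kN at a=2 m (b=L-a=2):
  R_A = P = 20 kN
  M_A = Pa = 20·2 = 40 kN·m
Superposition: R_A = 28 kN, M_A = 176/3 kN·m

R_A = 28 kN, M_A = 176/3 kN·m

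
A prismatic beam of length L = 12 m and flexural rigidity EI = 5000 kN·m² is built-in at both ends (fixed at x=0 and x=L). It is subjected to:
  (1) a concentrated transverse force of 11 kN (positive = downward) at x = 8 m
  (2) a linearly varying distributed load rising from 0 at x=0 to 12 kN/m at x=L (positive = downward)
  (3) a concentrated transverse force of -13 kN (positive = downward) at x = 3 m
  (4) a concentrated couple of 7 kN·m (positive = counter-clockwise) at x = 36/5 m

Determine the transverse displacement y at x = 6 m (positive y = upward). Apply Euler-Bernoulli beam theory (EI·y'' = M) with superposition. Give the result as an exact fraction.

y(6) = -52337/750000 m

Load 1 — point force P=11 kN at a=8 m (b=L-a=4):
  y_1 = -Pb²x²(3aL-(3a+b)x)/(6L³EI)  [x≤a] = -11·4²·6²·(3·8·12-(3·8+4)·6)/(6·12³·5000) = -11/750 m
Load 2 — triangular load w₀=12 kN/m (0→w₀ over full span):
  y_2 = -w₀x²(L-x)²(x+2L)/(120LEI) = -12·6²·(12-6)²·(6+2·12)/(120·12·5000) = -81/1250 m
Load 3 — point force P=-13 kN at a=3 m (b=L-a=9):
  y_3 = -Pa²(L-x)²(3bL-(3b+a)(L-x))/(6L³EI)  [x>a] = -(-13)·3²·(12-6)²·(3·9·12-(3·9+3)·(12-6))/(6·12³·5000) = 117/10000 m
Load 4 — applied couple M₀=7 kN·m at a=36/5 m (b=L-a=24/5):
  y_4 = (R_Ax³/6 - M_Ax²/2)/EI  [x≤a] with R_A=21/25, M_A=56/25 = ((21/25)·6³/6 - (56/25)·6²/2)/5000 = -63/31250 m
Superposition: y = Σ y_i = -52337/750000 m ≈ -0.069783 m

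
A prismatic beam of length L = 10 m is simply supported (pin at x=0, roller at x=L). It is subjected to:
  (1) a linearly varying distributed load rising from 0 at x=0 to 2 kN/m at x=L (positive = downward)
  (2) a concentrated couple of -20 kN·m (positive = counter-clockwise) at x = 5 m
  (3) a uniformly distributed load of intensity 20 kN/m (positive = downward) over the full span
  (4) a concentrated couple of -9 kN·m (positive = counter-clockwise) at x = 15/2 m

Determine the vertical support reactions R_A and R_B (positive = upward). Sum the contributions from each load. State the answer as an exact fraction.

R_A = 3013/30 kN, R_B = 3287/30 kN

Load 1 — triangular load w₀=2 kN/m (0→w₀ over full span):
  R_A = w₀L/6 = 2·10/6 = 10/3 kN
  R_B = w₀L/3 = 2·10/3 = 20/3 kN
Load 2 — applied couple M₀=-20 kN·m at a=5 m (b=L-a=5):
  R_A = M₀/L = (-20)/10 = -2 kN
  R_B = -M₀/L = -(-20)/10 = 2 kN
Load 3 — uniform load w=20 kN/m over full span:
  R_A = wL/2 = 20·10/2 = 100 kN
  R_B = wL/2 = 20·10/2 = 100 kN
Load 4 — applied couple M₀=-9 kN·m at a=15/2 m (b=L-a=5/2):
  R_A = M₀/L = (-9)/10 = -9/10 kN
  R_B = -M₀/L = -(-9)/10 = 9/10 kN
Superposition: R_A = 3013/30 kN, R_B = 3287/30 kN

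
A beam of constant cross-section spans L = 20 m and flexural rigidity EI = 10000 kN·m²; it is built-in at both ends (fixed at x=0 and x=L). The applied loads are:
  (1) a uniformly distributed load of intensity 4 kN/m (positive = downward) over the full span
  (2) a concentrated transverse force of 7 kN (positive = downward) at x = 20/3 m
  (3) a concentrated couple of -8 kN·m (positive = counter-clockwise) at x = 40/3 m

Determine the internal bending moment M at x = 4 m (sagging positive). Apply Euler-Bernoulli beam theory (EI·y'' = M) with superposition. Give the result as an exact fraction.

M(4) = -24/5 kN·m

Load 1 — uniform load w=4 kN/m over full span:
  M_1 = wLx/2 - wL²/12 - wx²/2 = 4·20·4/2 - 4·20²/12 - 4·4²/2 = -16/3 kN·m
Load 2 — point force P=7 kN at a=20/3 m (b=L-a=40/3):
  M_2 = Pb²(3a+b)x/L³ - Pab²/L²  [x≤a] = 7·(40/3)²·(3·(20/3)+(40/3))·4/20³ - 7·(20/3)·(40/3)²/20² = 0 kN·m
Load 3 — applied couple M₀=-8 kN·m at a=40/3 m (b=L-a=20/3):
  M_3 = R_Ax - M_A  [x≤a] with R_A=-8/15, M_A=-8/3 = (-8/15)·4 - (-8/3) = 8/15 kN·m
Superposition: M = Σ M_i = -24/5 kN·m ≈ -4.800000 kN·m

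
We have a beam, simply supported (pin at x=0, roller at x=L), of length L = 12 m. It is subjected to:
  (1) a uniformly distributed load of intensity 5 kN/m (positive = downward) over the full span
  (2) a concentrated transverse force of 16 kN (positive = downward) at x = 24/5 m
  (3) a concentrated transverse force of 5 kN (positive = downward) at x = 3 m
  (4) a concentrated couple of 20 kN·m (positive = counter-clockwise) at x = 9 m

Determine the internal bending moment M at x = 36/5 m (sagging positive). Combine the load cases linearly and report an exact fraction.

M(36/5) = 3378/25 kN·m

Load 1 — uniform load w=5 kN/m over full span:
  M_1 = wx(L-x)/2 = 5·(36/5)·(12-(36/5))/2 = 432/5 kN·m
Load 2 — point force P=16 kN at a=24/5 m (b=L-a=36/5):
  M_2 = Pa(L-x)/L  [x>a] = 16·(24/5)·(12-(36/5))/12 = 768/25 kN·m
Load 3 — point force P=5 kN at a=3 m (b=L-a=9):
  M_3 = Pa(L-x)/L  [x>a] = 5·3·(12-(36/5))/12 = 6 kN·m
Load 4 — applied couple M₀=20 kN·m at a=9 m (b=L-a=3):
  M_4 = M₀x/L  [x≤a] = 20·(36/5)/12 = 12 kN·m
Superposition: M = Σ M_i = 3378/25 kN·m ≈ 135.120000 kN·m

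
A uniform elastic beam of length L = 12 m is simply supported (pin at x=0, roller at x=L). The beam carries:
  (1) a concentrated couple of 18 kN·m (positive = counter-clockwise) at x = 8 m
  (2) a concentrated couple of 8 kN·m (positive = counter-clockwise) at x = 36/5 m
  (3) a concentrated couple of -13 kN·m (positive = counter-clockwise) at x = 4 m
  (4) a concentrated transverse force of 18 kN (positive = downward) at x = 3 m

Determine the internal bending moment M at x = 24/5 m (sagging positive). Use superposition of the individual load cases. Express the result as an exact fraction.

M(24/5) = 253/5 kN·m

Load 1 — applied couple M₀=18 kN·m at a=8 m (b=L-a=4):
  M_1 = M₀x/L  [x≤a] = 18·(24/5)/12 = 36/5 kN·m
Load 2 — applied couple M₀=8 kN·m at a=36/5 m (b=L-a=24/5):
  M_2 = M₀x/L  [x≤a] = 8·(24/5)/12 = 16/5 kN·m
Load 3 — applied couple M₀=-13 kN·m at a=4 m (b=L-a=8):
  M_3 = M₀x/L - M₀  [x>a] = (-13)·(24/5)/12 - (-13) = 39/5 kN·m
Load 4 — point force P=18 kN at a=3 m (b=L-a=9):
  M_4 = Pa(L-x)/L  [x>a] = 18·3·(12-(24/5))/12 = 162/5 kN·m
Superposition: M = Σ M_i = 253/5 kN·m ≈ 50.600000 kN·m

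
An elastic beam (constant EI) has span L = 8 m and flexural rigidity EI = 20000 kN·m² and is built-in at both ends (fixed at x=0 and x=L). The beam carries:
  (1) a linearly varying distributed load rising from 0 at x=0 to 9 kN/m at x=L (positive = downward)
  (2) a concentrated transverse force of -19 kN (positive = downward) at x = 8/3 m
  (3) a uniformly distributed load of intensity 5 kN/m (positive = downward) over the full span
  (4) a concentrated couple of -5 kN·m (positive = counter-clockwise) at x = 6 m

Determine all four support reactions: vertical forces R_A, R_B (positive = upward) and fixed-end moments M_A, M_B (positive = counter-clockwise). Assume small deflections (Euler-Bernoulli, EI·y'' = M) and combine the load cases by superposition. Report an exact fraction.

R_A = 138437/8640 kN, M_A = 47057/2160 kN·m, R_B = 354043/8640 kN, M_B = -93463/2160 kN·m

Load 1 — triangular load w₀=9 kN/m (0→w₀ over full span):
  R_A = 3w₀L/20 = 3·9·8/20 = 54/5 kN
  M_A = w₀L²/30 = 9·8²/30 = 96/5 kN·m
  R_B = 7w₀L/20 = 7·9·8/20 = 126/5 kN
  M_B = -w₀L²/20 = -9·8²/20 = -144/5 kN·m
Load 2 — point force P=-19 kN at a=8/3 m (b=L-a=16/3):
  R_A = Pb²(3a+b)/L³ = (-19)·(16/3)²·(3·(8/3)+(16/3))/8³ = -380/27 kN
  M_A = Pab²/L² = (-19)·(8/3)·(16/3)²/8² = -608/27 kN·m
  R_B = Pa²(a+3b)/L³ = (-19)·(8/3)²·((8/3)+3·(16/3))/8³ = -133/27 kN
  M_B = -Pa²b/L² = -(-19)·(8/3)²·(16/3)/8² = 304/27 kN·m
Load 3 — uniform load w=5 kN/m over full span:
  R_A = wL/2 = 5·8/2 = 20 kN
  M_A = wL²/12 = 5·8²/12 = 80/3 kN·m
  R_B = wL/2 = 5·8/2 = 20 kN
  M_B = -wL²/12 = -5·8²/12 = -80/3 kN·m
Load 4 — applied couple M₀=-5 kN·m at a=6 m (b=L-a=2):
  R_A = 6M₀ab/L³ = 6·(-5)·6·2/8³ = -45/64 kN
  M_A = M₀b(2a-b)/L² = (-5)·2·(2·6-2)/8² = -25/16 kN·m
  R_B = -6M₀ab/L³ = -6·(-5)·6·2/8³ = 45/64 kN
  M_B = M₀a(2b-a)/L² = (-5)·6·(2·2-6)/8² = 15/16 kN·m
Superposition: R_A = 138437/8640 kN, M_A = 47057/2160 kN·m, R_B = 354043/8640 kN, M_B = -93463/2160 kN·m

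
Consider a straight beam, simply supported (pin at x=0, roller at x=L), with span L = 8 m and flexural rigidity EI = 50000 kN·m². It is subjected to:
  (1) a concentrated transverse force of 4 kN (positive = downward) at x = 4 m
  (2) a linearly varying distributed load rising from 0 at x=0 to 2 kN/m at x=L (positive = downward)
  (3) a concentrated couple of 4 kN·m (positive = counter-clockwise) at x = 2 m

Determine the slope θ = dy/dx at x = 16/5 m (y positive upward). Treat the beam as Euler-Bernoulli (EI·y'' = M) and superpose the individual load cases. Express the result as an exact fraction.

θ(16/5) = -65719/281250000 rad

Load 1 — point force P=4 kN at a=4 m (b=L-a=4):
  θ_1 = -Pb(L²-b²-3x²)/(6LEI)  [x≤a] = -4·4·(8²-4²-3·(16/5)²)/(6·8·50000) = -9/78125 rad
Load 2 — triangular load w₀=2 kN/m (0→w₀ over full span):
  θ_2 = -w₀(7L⁴-30L²x²+15x⁴)/(360LEI) = -2·(7·8⁴-30·8²·(16/5)²+15·(16/5)⁴)/(360·8·50000) = -2584/17578125 rad
Load 3 — applied couple M₀=4 kN·m at a=2 m (b=L-a=6):
  θ_3 = (M₀x²/(2L)-M₀(x-a)+C₁)/EI  [x>a] with C₁=M₀(3b²-L²)/(6L)=11/3 = (4·(16/5)²/(2·8)-4·((16/5)-2)+(11/3))/50000 = 107/3750000 rad
Superposition: θ = Σ θ_i = -65719/281250000 rad ≈ -0.000234 rad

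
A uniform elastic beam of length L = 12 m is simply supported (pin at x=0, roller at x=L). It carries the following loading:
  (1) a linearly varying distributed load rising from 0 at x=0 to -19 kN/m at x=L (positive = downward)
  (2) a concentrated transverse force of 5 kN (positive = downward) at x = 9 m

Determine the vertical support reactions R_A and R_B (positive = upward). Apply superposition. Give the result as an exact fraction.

Load 1 — triangular load w₀=-19 kN/m (0→w₀ over full span):
  R_A = w₀L/6 = (-19)·12/6 = -38 kN
  R_B = w₀L/3 = (-19)·12/3 = -76 kN
Load 2 — point force P=5 kN at a=9 m (b=L-a=3):
  R_A = Pb/L = 5·3/12 = 5/4 kN
  R_B = Pa/L = 5·9/12 = 15/4 kN
Superposition: R_A = -147/4 kN, R_B = -289/4 kN

R_A = -147/4 kN, R_B = -289/4 kN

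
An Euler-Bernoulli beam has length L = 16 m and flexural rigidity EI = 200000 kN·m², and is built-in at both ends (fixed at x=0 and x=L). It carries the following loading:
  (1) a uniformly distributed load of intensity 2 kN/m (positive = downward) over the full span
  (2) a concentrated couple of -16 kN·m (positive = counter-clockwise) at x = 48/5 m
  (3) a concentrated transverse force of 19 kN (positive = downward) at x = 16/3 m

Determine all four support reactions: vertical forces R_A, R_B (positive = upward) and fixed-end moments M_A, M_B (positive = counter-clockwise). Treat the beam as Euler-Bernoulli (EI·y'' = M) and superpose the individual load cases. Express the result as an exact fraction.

R_A = 19328/675 kN, M_A = 55744/675 kN·m, R_B = 15097/675 kN, M_B = -45296/675 kN·m

Load 1 — uniform load w=2 kN/m over full span:
  R_A = wL/2 = 2·16/2 = 16 kN
  M_A = wL²/12 = 2·16²/12 = 128/3 kN·m
  R_B = wL/2 = 2·16/2 = 16 kN
  M_B = -wL²/12 = -2·16²/12 = -128/3 kN·m
Load 2 — applied couple M₀=-16 kN·m at a=48/5 m (b=L-a=32/5):
  R_A = 6M₀ab/L³ = 6·(-16)·(48/5)·(32/5)/16³ = -36/25 kN
  M_A = M₀b(2a-b)/L² = (-16)·(32/5)·(2·(48/5)-(32/5))/16² = -128/25 kN·m
  R_B = -6M₀ab/L³ = -6·(-16)·(48/5)·(32/5)/16³ = 36/25 kN
  M_B = M₀a(2b-a)/L² = (-16)·(48/5)·(2·(32/5)-(48/5))/16² = -48/25 kN·m
Load 3 — point force P=19 kN at a=16/3 m (b=L-a=32/3):
  R_A = Pb²(3a+b)/L³ = 19·(32/3)²·(3·(16/3)+(32/3))/16³ = 380/27 kN
  M_A = Pab²/L² = 19·(16/3)·(32/3)²/16² = 1216/27 kN·m
  R_B = Pa²(a+3b)/L³ = 19·(16/3)²·((16/3)+3·(32/3))/16³ = 133/27 kN
  M_B = -Pa²b/L² = -19·(16/3)²·(32/3)/16² = -608/27 kN·m
Superposition: R_A = 19328/675 kN, M_A = 55744/675 kN·m, R_B = 15097/675 kN, M_B = -45296/675 kN·m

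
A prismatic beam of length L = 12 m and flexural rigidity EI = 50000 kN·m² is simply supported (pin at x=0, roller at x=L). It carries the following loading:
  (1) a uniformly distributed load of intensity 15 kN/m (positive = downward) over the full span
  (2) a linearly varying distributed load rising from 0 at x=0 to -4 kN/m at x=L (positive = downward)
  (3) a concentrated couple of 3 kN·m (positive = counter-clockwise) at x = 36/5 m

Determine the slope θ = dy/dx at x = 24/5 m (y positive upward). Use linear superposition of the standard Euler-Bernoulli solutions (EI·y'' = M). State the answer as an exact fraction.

Load 1 — uniform load w=15 kN/m over full span:
  θ_1 = -w(L³-6Lx²+4x³)/(24EI) = -15·(12³-6·12·(24/5)²+4·(24/5)³)/(24·50000) = -999/156250 rad
Load 2 — triangular load w₀=-4 kN/m (0→w₀ over full span):
  θ_2 = -w₀(7L⁴-30L²x²+15x⁴)/(360LEI) = -(-4)·(7·12⁴-30·12²·(24/5)²+15·(24/5)⁴)/(360·12·50000) = 1938/1953125 rad
Load 3 — applied couple M₀=3 kN·m at a=36/5 m (b=L-a=24/5):
  θ_3 = (M₀x²/(2L)+C₁)/EI  [x≤a] with C₁=M₀(3b²-L²)/(6L)=-78/25 = (3·(24/5)²/(2·12)+(-78/25))/50000 = -3/625000 rad
Superposition: θ = Σ θ_i = -84471/15625000 rad ≈ -0.005406 rad

θ(24/5) = -84471/15625000 rad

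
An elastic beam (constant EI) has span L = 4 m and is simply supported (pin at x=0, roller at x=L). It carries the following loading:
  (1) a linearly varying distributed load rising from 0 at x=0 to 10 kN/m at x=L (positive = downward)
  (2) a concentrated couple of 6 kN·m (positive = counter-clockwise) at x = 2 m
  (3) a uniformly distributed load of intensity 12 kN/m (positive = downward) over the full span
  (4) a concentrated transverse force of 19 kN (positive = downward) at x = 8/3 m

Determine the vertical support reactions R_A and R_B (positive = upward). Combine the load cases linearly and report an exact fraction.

R_A = 77/2 kN, R_B = 97/2 kN

Load 1 — triangular load w₀=10 kN/m (0→w₀ over full span):
  R_A = w₀L/6 = 10·4/6 = 20/3 kN
  R_B = w₀L/3 = 10·4/3 = 40/3 kN
Load 2 — applied couple M₀=6 kN·m at a=2 m (b=L-a=2):
  R_A = M₀/L = 6/4 = 3/2 kN
  R_B = -M₀/L = -6/4 = -3/2 kN
Load 3 — uniform load w=12 kN/m over full span:
  R_A = wL/2 = 12·4/2 = 24 kN
  R_B = wL/2 = 12·4/2 = 24 kN
Load 4 — point force P=19 kN at a=8/3 m (b=L-a=4/3):
  R_A = Pb/L = 19·(4/3)/4 = 19/3 kN
  R_B = Pa/L = 19·(8/3)/4 = 38/3 kN
Superposition: R_A = 77/2 kN, R_B = 97/2 kN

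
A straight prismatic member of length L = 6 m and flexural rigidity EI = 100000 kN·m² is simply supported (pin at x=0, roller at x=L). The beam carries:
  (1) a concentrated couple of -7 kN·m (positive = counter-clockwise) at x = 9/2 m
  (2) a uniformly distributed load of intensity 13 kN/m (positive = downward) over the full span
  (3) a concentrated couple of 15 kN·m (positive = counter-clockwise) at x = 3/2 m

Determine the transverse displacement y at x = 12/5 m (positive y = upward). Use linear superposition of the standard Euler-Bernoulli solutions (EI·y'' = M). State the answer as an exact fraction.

y(12/5) = -867591/500000000 m

Load 1 — applied couple M₀=-7 kN·m at a=9/2 m (b=L-a=3/2):
  y_1 = (M₀x³/(6L)+C₁x)/EI  [x≤a] with C₁=M₀(3b²-L²)/(6L)=91/16 = ((-7)·(12/5)³/(6·6)+(91/16)·(12/5))/100000 = 5481/50000000 m
Load 2 — uniform load w=13 kN/m over full span:
  y_2 = -wx(L³-2Lx²+x³)/(24EI) = -13·(12/5)·(6³-2·6·(12/5)²+(12/5)³)/(24·100000) = -32643/15625000 m
Load 3 — applied couple M₀=15 kN·m at a=3/2 m (b=L-a=9/2):
  y_3 = (M₀x³/(6L)-M₀(x-a)²/2+C₁x)/EI  [x>a] with C₁=M₀(3b²-L²)/(6L)=165/16 = (15·(12/5)³/(6·6)-15·((12/5)-(3/2))²/2+(165/16)·(12/5))/100000 = 4887/20000000 m
Superposition: y = Σ y_i = -867591/500000000 m ≈ -0.001735 m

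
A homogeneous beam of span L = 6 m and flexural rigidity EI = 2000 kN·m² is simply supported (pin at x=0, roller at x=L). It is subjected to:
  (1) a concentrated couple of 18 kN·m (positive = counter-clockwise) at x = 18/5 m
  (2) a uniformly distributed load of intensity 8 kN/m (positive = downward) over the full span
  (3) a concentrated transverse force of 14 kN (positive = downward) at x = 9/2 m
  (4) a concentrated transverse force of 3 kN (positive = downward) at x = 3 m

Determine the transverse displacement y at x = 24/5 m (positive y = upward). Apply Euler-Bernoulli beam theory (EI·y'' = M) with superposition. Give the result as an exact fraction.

Load 1 — applied couple M₀=18 kN·m at a=18/5 m (b=L-a=12/5):
  y_1 = (M₀x³/(6L)-M₀(x-a)²/2+C₁x)/EI  [x>a] with C₁=M₀(3b²-L²)/(6L)=-234/25 = (18·(24/5)³/(6·6)-18·((24/5)-(18/5))²/2+(-234/25)·(24/5))/2000 = -81/62500 m
Load 2 — uniform load w=8 kN/m over full span:
  y_2 = -wx(L³-2Lx²+x³)/(24EI) = -8·(24/5)·(6³-2·6·(24/5)²+(24/5)³)/(24·2000) = -3132/78125 m
Load 3 — point force P=14 kN at a=9/2 m (b=L-a=3/2):
  y_3 = -Pa(L-x)(2Lx-a²-x²)/(6LEI)  [x>a] = -14·(9/2)·(6-(24/5))·(2·6·(24/5)-(9/2)²-(24/5)²)/(6·6·2000) = -30051/2000000 m
Load 4 — point force P=3 kN at a=3 m (b=L-a=3):
  y_4 = -Pa(L-x)(2Lx-a²-x²)/(6LEI)  [x>a] = -3·3·(6-(24/5))·(2·6·(24/5)-3²-(24/5)²)/(6·6·2000) = -1917/500000 m
Superposition: y = Σ y_i = -602451/10000000 m ≈ -0.060245 m

y(24/5) = -602451/10000000 m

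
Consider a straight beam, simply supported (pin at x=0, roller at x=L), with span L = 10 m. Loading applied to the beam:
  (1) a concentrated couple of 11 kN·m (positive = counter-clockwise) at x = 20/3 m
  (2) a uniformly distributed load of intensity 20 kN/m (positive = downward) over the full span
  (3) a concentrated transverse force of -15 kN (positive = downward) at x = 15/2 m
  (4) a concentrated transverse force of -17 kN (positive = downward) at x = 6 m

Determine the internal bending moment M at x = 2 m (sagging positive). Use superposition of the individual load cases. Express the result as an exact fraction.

M(2) = 1411/10 kN·m

Load 1 — applied couple M₀=11 kN·m at a=20/3 m (b=L-a=10/3):
  M_1 = M₀x/L  [x≤a] = 11·2/10 = 11/5 kN·m
Load 2 — uniform load w=20 kN/m over full span:
  M_2 = wx(L-x)/2 = 20·2·(10-2)/2 = 160 kN·m
Load 3 — point force P=-15 kN at a=15/2 m (b=L-a=5/2):
  M_3 = Pbx/L  [x≤a] = (-15)·(5/2)·2/10 = -15/2 kN·m
Load 4 — point force P=-17 kN at a=6 m (b=L-a=4):
  M_4 = Pbx/L  [x≤a] = (-17)·4·2/10 = -68/5 kN·m
Superposition: M = Σ M_i = 1411/10 kN·m ≈ 141.100000 kN·m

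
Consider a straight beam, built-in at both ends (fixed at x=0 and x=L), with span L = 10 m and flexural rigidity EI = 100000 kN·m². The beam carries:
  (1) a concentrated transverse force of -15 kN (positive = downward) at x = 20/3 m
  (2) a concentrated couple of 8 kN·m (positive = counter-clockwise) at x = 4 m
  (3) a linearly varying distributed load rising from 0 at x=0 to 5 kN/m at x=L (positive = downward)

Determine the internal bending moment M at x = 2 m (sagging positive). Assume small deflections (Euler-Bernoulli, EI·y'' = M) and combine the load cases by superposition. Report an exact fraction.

Load 1 — point force P=-15 kN at a=20/3 m (b=L-a=10/3):
  M_1 = Pb²(3a+b)x/L³ - Pab²/L²  [x≤a] = (-15)·(10/3)²·(3·(20/3)+(10/3))·2/10³ - (-15)·(20/3)·(10/3)²/10² = 10/3 kN·m
Load 2 — applied couple M₀=8 kN·m at a=4 m (b=L-a=6):
  M_2 = R_Ax - M_A  [x≤a] with R_A=144/125, M_A=24/25 = (144/125)·2 - (24/25) = 168/125 kN·m
Load 3 — triangular load w₀=5 kN/m (0→w₀ over full span):
  M_3 = 3w₀Lx/20 - w₀L²/30 - w₀x³/(6L) = 3·5·10·2/20 - 5·10²/30 - 5·2³/(6·10) = -7/3 kN·m
Superposition: M = Σ M_i = 293/125 kN·m ≈ 2.344000 kN·m

M(2) = 293/125 kN·m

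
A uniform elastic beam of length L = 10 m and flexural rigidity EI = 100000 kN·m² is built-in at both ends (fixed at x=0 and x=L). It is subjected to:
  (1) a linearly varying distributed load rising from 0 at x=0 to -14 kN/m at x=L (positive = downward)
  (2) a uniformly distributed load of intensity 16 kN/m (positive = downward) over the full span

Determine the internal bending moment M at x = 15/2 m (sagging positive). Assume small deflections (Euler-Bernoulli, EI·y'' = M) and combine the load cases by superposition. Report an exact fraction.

Load 1 — triangular load w₀=-14 kN/m (0→w₀ over full span):
  M_1 = 3w₀Lx/20 - w₀L²/30 - w₀x³/(6L) = 3·(-14)·10·(15/2)/20 - (-14)·10²/30 - (-14)·(15/2)³/(6·10) = -595/48 kN·m
Load 2 — uniform load w=16 kN/m over full span:
  M_2 = wLx/2 - wL²/12 - wx²/2 = 16·10·(15/2)/2 - 16·10²/12 - 16·(15/2)²/2 = 50/3 kN·m
Superposition: M = Σ M_i = 205/48 kN·m ≈ 4.270833 kN·m

M(15/2) = 205/48 kN·m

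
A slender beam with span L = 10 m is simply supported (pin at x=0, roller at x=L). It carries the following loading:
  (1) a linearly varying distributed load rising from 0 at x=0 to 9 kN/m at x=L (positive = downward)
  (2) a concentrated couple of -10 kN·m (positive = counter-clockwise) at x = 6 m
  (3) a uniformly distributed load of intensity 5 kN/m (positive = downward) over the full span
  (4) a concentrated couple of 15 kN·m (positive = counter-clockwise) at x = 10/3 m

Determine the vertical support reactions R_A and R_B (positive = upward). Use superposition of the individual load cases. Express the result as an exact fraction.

Load 1 — triangular load w₀=9 kN/m (0→w₀ over full span):
  R_A = w₀L/6 = 9·10/6 = 15 kN
  R_B = w₀L/3 = 9·10/3 = 30 kN
Load 2 — applied couple M₀=-10 kN·m at a=6 m (b=L-a=4):
  R_A = M₀/L = (-10)/10 = -1 kN
  R_B = -M₀/L = -(-10)/10 = 1 kN
Load 3 — uniform load w=5 kN/m over full span:
  R_A = wL/2 = 5·10/2 = 25 kN
  R_B = wL/2 = 5·10/2 = 25 kN
Load 4 — applied couple M₀=15 kN·m at a=10/3 m (b=L-a=20/3):
  R_A = M₀/L = 15/10 = 3/2 kN
  R_B = -M₀/L = -15/10 = -3/2 kN
Superposition: R_A = 81/2 kN, R_B = 109/2 kN

R_A = 81/2 kN, R_B = 109/2 kN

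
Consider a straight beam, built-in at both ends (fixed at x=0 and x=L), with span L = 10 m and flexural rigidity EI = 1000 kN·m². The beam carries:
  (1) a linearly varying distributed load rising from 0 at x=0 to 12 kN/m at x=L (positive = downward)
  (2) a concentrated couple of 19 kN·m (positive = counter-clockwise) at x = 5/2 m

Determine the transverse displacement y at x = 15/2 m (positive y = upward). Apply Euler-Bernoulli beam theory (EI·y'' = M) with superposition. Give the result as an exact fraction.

y(15/2) = -857/10240 m

Load 1 — triangular load w₀=12 kN/m (0→w₀ over full span):
  y_1 = -w₀x²(L-x)²(x+2L)/(120LEI) = -12·(15/2)²·(10-(15/2))²·((15/2)+2·10)/(120·10·1000) = -99/1024 m
Load 2 — applied couple M₀=19 kN·m at a=5/2 m (b=L-a=15/2):
  y_2 = (R_Ax³/6 - M_Ax²/2 - M₀(x-a)²/2)/EI  [x>a] with R_A=171/80, M_A=-57/16 = ((171/80)·(15/2)³/6 - (-57/16)·(15/2)²/2 - 19·((15/2)-(5/2))²/2)/1000 = 133/10240 m
Superposition: y = Σ y_i = -857/10240 m ≈ -0.083691 m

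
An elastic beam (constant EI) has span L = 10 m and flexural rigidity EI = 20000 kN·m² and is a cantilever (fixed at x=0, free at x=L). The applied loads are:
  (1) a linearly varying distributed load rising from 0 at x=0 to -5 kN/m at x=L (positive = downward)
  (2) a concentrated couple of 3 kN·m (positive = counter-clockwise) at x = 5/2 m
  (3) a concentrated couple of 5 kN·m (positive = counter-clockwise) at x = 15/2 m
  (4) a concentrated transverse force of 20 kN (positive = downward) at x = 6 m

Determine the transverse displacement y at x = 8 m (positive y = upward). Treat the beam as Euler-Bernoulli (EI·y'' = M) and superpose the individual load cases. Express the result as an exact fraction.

Load 1 — triangular load w₀=-5 kN/m (0→w₀ over full span):
  y_1 = (w₀Lx³/12-w₀L²x²/6-w₀x⁵/(120L))/EI = ((-5)·10·8³/12-(-5)·10²·8²/6-(-5)·8⁵/(120·10))/20000 = 1564/9375 m
Load 2 — applied couple M₀=3 kN·m at a=5/2 m (b=L-a=15/2):
  y_2 = M₀a(2x-a)/(2EI)  [x>a] = 3·(5/2)·(2·8-(5/2))/(2·20000) = 81/32000 m
Load 3 — applied couple M₀=5 kN·m at a=15/2 m (b=L-a=5/2):
  y_3 = M₀a(2x-a)/(2EI)  [x>a] = 5·(15/2)·(2·8-(15/2))/(2·20000) = 51/6400 m
Load 4 — point force P=20 kN at a=6 m (b=L-a=4):
  y_4 = -Pa²(3x-a)/(6EI)  [x>a] = -20·6²·(3·8-6)/(6·20000) = -27/250 m
Superposition: y = Σ y_i = 10399/150000 m ≈ 0.069327 m

y(8) = 10399/150000 m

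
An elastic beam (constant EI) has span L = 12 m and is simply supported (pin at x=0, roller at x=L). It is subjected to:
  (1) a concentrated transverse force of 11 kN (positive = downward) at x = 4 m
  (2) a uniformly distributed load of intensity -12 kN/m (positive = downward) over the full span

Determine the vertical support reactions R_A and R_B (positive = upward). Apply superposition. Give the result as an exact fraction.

Load 1 — point force P=11 kN at a=4 m (b=L-a=8):
  R_A = Pb/L = 11·8/12 = 22/3 kN
  R_B = Pa/L = 11·4/12 = 11/3 kN
Load 2 — uniform load w=-12 kN/m over full span:
  R_A = wL/2 = (-12)·12/2 = -72 kN
  R_B = wL/2 = (-12)·12/2 = -72 kN
Superposition: R_A = -194/3 kN, R_B = -205/3 kN

R_A = -194/3 kN, R_B = -205/3 kN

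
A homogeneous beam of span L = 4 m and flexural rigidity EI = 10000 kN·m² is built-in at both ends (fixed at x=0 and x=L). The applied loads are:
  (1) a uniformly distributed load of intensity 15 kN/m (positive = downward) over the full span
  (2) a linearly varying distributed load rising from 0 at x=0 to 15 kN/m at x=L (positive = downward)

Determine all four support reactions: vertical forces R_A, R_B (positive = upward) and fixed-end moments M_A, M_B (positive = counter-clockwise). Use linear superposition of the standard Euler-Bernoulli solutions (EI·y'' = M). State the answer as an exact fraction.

R_A = 39 kN, M_A = 28 kN·m, R_B = 51 kN, M_B = -32 kN·m

Load 1 — uniform load w=15 kN/m over full span:
  R_A = wL/2 = 15·4/2 = 30 kN
  M_A = wL²/12 = 15·4²/12 = 20 kN·m
  R_B = wL/2 = 15·4/2 = 30 kN
  M_B = -wL²/12 = -15·4²/12 = -20 kN·m
Load 2 — triangular load w₀=15 kN/m (0→w₀ over full span):
  R_A = 3w₀L/20 = 3·15·4/20 = 9 kN
  M_A = w₀L²/30 = 15·4²/30 = 8 kN·m
  R_B = 7w₀L/20 = 7·15·4/20 = 21 kN
  M_B = -w₀L²/20 = -15·4²/20 = -12 kN·m
Superposition: R_A = 39 kN, M_A = 28 kN·m, R_B = 51 kN, M_B = -32 kN·m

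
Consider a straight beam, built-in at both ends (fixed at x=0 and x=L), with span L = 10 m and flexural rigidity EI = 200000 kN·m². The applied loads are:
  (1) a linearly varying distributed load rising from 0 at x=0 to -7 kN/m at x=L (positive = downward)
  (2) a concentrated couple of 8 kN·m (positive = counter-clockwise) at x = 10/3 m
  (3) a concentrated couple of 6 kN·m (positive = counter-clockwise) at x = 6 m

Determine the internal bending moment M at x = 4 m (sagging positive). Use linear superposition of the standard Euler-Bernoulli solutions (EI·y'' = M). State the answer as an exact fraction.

M(4) = -5024/375 kN·m

Load 1 — triangular load w₀=-7 kN/m (0→w₀ over full span):
  M_1 = 3w₀Lx/20 - w₀L²/30 - w₀x³/(6L) = 3·(-7)·10·4/20 - (-7)·10²/30 - (-7)·4³/(6·10) = -56/5 kN·m
Load 2 — applied couple M₀=8 kN·m at a=10/3 m (b=L-a=20/3):
  M_2 = R_Ax - M_A - M₀  [x>a] with R_A=16/15, M_A=0 = (16/15)·4 - 0 - 8 = -56/15 kN·m
Load 3 — applied couple M₀=6 kN·m at a=6 m (b=L-a=4):
  M_3 = R_Ax - M_A  [x≤a] with R_A=108/125, M_A=48/25 = (108/125)·4 - (48/25) = 192/125 kN·m
Superposition: M = Σ M_i = -5024/375 kN·m ≈ -13.397333 kN·m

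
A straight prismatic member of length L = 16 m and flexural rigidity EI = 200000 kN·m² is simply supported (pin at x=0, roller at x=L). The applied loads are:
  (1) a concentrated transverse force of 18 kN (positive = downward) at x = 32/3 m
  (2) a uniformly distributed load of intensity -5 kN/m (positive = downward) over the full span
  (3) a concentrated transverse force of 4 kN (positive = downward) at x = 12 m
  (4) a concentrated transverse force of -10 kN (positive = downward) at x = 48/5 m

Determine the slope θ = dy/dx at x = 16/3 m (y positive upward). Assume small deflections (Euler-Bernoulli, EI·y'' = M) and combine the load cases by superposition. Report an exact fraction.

θ(16/3) = 83363/50625000 rad

Load 1 — point force P=18 kN at a=32/3 m (b=L-a=16/3):
  θ_1 = -Pb(L²-b²-3x²)/(6LEI)  [x≤a] = -18·(16/3)·(16²-(16/3)²-3·(16/3)²)/(6·16·200000) = -4/5625 rad
Load 2 — uniform load w=-5 kN/m over full span:
  θ_2 = -w(L³-6Lx²+4x³)/(24EI) = -(-5)·(16³-6·16·(16/3)²+4·(16/3)³)/(24·200000) = 104/50625 rad
Load 3 — point force P=4 kN at a=12 m (b=L-a=4):
  θ_3 = -Pb(L²-b²-3x²)/(6LEI)  [x≤a] = -4·4·(16²-4²-3·(16/3)²)/(6·16·200000) = -29/225000 rad
Load 4 — point force P=-10 kN at a=48/5 m (b=L-a=32/5):
  θ_4 = -Pb(L²-b²-3x²)/(6LEI)  [x≤a] = -(-10)·(32/5)·(16²-(32/5)²-3·(16/3)²)/(6·16·200000) = 304/703125 rad
Superposition: θ = Σ θ_i = 83363/50625000 rad ≈ 0.001647 rad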